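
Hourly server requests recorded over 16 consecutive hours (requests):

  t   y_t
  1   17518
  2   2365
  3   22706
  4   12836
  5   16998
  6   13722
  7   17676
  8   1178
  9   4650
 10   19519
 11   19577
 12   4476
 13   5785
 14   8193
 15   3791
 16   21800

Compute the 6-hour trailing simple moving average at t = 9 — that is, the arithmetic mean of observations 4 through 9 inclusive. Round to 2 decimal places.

11176.67

Sum of periods 4–9: 12836 + 16998 + 13722 + 17676 + 1178 + 4650 = 67060
Divide by 6: 67060 / 6 = 11176.67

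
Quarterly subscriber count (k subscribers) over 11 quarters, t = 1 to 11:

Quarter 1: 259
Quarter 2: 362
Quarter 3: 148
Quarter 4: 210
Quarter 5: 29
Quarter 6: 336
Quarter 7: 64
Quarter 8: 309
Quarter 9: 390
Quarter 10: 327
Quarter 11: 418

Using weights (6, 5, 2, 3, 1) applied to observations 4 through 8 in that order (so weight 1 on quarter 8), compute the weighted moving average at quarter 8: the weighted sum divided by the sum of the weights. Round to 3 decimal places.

Weighted sum: 6·210 + 5·29 + 2·336 + 3·64 + 1·309 = 1260 + 145 + 672 + 192 + 309 = 2578
Weight total: 6 + 5 + 2 + 3 + 1 = 17
WMA = 2578 / 17 = 151.647

151.647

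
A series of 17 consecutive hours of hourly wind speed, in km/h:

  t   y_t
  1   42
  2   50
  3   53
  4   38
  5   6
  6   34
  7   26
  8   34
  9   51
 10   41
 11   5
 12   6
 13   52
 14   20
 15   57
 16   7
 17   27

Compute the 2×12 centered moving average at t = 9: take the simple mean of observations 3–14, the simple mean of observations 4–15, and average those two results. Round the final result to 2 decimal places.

30.67

Sum over 3–14: 53 + 38 + 6 + 34 + 26 + 34 + 51 + 41 + 5 + 6 + 52 + 20 = 366
Sum over 4–15: 38 + 6 + 34 + 26 + 34 + 51 + 41 + 5 + 6 + 52 + 20 + 57 = 370
CMA at t=9 = (366 + 370) / (2·12) = 736 / 24 = 30.67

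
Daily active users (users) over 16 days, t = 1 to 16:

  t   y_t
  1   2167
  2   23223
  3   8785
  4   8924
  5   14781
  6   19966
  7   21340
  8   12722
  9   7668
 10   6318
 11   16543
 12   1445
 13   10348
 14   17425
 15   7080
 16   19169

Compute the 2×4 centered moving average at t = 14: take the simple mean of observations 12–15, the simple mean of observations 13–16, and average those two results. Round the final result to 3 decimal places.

11290.000

Sum over 12–15: 1445 + 10348 + 17425 + 7080 = 36298
Sum over 13–16: 10348 + 17425 + 7080 + 19169 = 54022
CMA at t=14 = (36298 + 54022) / (2·4) = 90320 / 8 = 11290.000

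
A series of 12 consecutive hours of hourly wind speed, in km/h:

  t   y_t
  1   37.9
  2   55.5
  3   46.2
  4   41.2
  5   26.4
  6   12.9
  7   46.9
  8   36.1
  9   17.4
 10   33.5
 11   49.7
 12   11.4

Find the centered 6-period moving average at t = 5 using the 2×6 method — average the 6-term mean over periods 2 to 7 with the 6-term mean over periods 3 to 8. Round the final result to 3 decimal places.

36.567

Sum over 2–7: 55.5 + 46.2 + 41.2 + 26.4 + 12.9 + 46.9 = 229.1
Sum over 3–8: 46.2 + 41.2 + 26.4 + 12.9 + 46.9 + 36.1 = 209.7
CMA at t=5 = (229.1 + 209.7) / (2·6) = 438.8 / 12 = 36.567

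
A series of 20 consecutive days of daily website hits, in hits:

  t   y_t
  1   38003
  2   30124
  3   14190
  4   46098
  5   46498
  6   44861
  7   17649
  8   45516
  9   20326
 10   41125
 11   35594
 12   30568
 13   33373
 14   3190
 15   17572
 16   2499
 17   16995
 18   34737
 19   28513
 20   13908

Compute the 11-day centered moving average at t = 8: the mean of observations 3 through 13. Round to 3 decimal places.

34163.455

Sum of periods 3–13: 14190 + 46098 + 46498 + 44861 + 17649 + 45516 + 20326 + 41125 + 35594 + 30568 + 33373 = 375798
Divide by 11: 375798 / 11 = 34163.455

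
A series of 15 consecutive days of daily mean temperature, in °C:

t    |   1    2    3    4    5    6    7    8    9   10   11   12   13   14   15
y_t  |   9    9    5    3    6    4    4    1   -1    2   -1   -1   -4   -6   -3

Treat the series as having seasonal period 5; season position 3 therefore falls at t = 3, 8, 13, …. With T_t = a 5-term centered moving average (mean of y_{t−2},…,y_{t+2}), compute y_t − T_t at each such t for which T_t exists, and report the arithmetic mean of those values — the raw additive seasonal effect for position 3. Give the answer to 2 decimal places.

-1.13

Season position 3 occurs at t = 3, 8, 13 (where T_t is defined).
t=3: T_3 = 6.4000; y_3 − T_3 = 5 − 6.4000 = -1.4000
t=8: T_8 = 2.0000; y_8 − T_8 = 1 − 2.0000 = -1.0000
t=13: T_13 = -3.0000; y_13 − T_13 = -4 − -3.0000 = -1.0000
Mean deviation: (-1.4000 + -1.0000 + -1.0000) / 3 = -1.13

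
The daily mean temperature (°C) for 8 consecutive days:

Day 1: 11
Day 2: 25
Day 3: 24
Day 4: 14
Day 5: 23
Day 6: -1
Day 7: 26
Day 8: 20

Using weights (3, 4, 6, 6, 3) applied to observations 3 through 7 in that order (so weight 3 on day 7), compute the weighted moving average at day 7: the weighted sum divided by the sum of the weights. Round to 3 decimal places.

15.364

Weighted sum: 3·24 + 4·14 + 6·23 + 6·-1 + 3·26 = 72 + 56 + 138 + -6 + 78 = 338
Weight total: 3 + 4 + 6 + 6 + 3 = 22
WMA = 338 / 22 = 15.364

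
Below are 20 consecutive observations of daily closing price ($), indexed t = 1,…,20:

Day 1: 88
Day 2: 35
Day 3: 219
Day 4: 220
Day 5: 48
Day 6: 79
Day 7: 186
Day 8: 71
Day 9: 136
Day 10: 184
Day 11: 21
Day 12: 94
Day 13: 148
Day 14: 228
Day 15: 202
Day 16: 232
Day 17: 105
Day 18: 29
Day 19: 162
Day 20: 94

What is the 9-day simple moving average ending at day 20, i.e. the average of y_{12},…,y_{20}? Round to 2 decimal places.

143.78

Sum of periods 12–20: 94 + 148 + 228 + 202 + 232 + 105 + 29 + 162 + 94 = 1294
Divide by 9: 1294 / 9 = 143.78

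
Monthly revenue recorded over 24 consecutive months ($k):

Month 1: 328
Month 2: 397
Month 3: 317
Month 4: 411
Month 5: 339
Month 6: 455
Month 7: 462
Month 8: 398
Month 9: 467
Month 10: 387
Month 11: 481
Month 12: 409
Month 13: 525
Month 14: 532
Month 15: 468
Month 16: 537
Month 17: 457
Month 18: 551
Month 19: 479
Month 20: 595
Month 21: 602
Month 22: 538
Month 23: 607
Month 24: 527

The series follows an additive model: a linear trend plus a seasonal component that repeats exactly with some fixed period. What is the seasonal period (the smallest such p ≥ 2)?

7

First differences y_{t+1} − y_t: 69, -80, 94, -72, 116, 7, -64, 69, -80, 94, -72, 116, 7, -64, 69, -80, …
The difference pattern repeats every 7 terms and not for any smaller step, so p = 7.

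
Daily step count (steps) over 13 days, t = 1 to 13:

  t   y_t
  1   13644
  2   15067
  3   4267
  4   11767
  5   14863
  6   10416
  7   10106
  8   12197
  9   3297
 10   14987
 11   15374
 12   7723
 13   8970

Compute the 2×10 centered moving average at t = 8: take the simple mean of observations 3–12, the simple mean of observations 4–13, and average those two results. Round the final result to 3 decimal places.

10734.850

Sum over 3–12: 4267 + 11767 + 14863 + 10416 + 10106 + 12197 + 3297 + 14987 + 15374 + 7723 = 104997
Sum over 4–13: 11767 + 14863 + 10416 + 10106 + 12197 + 3297 + 14987 + 15374 + 7723 + 8970 = 109700
CMA at t=8 = (104997 + 109700) / (2·10) = 214697 / 20 = 10734.850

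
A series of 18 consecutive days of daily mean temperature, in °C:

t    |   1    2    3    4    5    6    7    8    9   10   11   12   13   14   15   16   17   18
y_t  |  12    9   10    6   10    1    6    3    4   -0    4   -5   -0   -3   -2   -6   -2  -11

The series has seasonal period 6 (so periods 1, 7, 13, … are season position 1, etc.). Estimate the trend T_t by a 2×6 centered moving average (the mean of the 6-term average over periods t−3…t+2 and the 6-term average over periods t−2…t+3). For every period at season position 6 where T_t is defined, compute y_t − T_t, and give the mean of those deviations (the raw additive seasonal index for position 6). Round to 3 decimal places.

-4.500

Season position 6 occurs at t = 6, 12 (where T_t is defined).
t=6: T_6 = 5.50000; y_6 − T_6 = 1 − 5.50000 = -4.50000
t=12: T_12 = -0.50000; y_12 − T_12 = -5 − -0.50000 = -4.50000
Mean deviation: (-4.50000 + -4.50000) / 2 = -4.500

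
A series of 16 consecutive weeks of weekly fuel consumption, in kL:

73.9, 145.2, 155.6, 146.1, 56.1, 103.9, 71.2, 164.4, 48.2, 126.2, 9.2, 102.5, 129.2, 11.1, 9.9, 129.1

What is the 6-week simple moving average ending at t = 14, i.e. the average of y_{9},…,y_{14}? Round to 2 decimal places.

71.07

Sum of periods 9–14: 48.2 + 126.2 + 9.2 + 102.5 + 129.2 + 11.1 = 426.4
Divide by 6: 426.4 / 6 = 71.07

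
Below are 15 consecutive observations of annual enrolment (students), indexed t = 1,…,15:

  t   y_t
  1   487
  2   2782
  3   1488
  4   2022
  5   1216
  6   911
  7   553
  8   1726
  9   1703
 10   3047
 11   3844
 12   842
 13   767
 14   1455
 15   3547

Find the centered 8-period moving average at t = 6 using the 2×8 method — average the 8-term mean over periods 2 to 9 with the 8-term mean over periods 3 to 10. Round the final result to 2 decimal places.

1566.69

Sum over 2–9: 2782 + 1488 + 2022 + 1216 + 911 + 553 + 1726 + 1703 = 12401
Sum over 3–10: 1488 + 2022 + 1216 + 911 + 553 + 1726 + 1703 + 3047 = 12666
CMA at t=6 = (12401 + 12666) / (2·8) = 25067 / 16 = 1566.69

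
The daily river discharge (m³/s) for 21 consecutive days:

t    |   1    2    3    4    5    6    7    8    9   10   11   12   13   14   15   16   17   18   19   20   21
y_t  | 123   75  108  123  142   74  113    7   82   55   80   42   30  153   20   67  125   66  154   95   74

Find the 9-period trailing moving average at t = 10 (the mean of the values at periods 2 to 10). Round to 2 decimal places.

Sum of periods 2–10: 75 + 108 + 123 + 142 + 74 + 113 + 7 + 82 + 55 = 779
Divide by 9: 779 / 9 = 86.56

86.56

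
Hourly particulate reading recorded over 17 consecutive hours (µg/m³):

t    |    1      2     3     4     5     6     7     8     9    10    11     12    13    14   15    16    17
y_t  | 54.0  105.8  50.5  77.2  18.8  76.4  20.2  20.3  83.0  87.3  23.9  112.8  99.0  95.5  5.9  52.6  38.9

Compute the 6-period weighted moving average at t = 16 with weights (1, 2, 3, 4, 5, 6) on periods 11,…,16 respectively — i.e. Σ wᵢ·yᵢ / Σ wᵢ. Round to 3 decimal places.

Weighted sum: 1·23.9 + 2·112.8 + 3·99.0 + 4·95.5 + 5·5.9 + 6·52.6 = 23.9 + 225.6 + 297.0 + 382.0 + 29.5 + 315.6 = 1273.6
Weight total: 1 + 2 + 3 + 4 + 5 + 6 = 21
WMA = 1273.6 / 21 = 60.648

60.648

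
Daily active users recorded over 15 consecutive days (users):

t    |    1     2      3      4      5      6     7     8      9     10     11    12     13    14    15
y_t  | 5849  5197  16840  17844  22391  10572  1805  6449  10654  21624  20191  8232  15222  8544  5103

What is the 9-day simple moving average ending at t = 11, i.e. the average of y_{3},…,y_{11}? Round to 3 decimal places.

14263.333

Sum of periods 3–11: 16840 + 17844 + 22391 + 10572 + 1805 + 6449 + 10654 + 21624 + 20191 = 128370
Divide by 9: 128370 / 9 = 14263.333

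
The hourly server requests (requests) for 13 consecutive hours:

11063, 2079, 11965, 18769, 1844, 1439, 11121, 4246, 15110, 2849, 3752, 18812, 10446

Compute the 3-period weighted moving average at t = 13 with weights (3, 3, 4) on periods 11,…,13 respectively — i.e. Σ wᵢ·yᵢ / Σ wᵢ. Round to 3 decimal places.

Weighted sum: 3·3752 + 3·18812 + 4·10446 = 11256 + 56436 + 41784 = 109476
Weight total: 3 + 3 + 4 = 10
WMA = 109476 / 10 = 10947.600

10947.600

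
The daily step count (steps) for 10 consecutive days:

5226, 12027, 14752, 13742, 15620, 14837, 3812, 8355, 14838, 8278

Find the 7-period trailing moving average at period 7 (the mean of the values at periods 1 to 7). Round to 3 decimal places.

Sum of periods 1–7: 5226 + 12027 + 14752 + 13742 + 15620 + 14837 + 3812 = 80016
Divide by 7: 80016 / 7 = 11430.857

11430.857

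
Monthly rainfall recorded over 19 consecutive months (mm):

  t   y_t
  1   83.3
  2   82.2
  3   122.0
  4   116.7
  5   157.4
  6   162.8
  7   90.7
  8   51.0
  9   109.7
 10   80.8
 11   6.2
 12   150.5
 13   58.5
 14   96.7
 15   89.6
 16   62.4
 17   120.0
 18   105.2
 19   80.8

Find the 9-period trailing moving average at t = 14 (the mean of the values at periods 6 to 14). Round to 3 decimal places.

89.656

Sum of periods 6–14: 162.8 + 90.7 + 51.0 + 109.7 + 80.8 + 6.2 + 150.5 + 58.5 + 96.7 = 806.9
Divide by 9: 806.9 / 9 = 89.656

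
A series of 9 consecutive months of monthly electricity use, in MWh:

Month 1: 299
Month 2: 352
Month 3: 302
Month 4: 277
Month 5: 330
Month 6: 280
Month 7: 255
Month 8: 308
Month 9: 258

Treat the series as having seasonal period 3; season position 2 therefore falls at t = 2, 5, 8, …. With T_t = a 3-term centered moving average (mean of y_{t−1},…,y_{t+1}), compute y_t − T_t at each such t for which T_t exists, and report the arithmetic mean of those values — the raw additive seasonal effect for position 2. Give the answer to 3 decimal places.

34.333

Season position 2 occurs at t = 2, 5, 8 (where T_t is defined).
t=2: T_2 = 317.66667; y_2 − T_2 = 352 − 317.66667 = 34.33333
t=5: T_5 = 295.66667; y_5 − T_5 = 330 − 295.66667 = 34.33333
t=8: T_8 = 273.66667; y_8 − T_8 = 308 − 273.66667 = 34.33333
Mean deviation: (34.33333 + 34.33333 + 34.33333) / 3 = 34.333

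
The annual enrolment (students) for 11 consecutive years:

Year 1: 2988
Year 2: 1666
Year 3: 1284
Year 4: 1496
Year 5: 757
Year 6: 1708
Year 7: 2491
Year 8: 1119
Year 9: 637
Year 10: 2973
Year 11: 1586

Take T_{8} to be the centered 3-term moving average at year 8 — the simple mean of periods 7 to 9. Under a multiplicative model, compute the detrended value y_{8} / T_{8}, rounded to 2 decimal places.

0.79

Trend T_8 = (2491 + 1119 + 637) / 3 = 4247/3 = 1415.6667
Ratio to trend: 1119 / 1415.6667 = 0.79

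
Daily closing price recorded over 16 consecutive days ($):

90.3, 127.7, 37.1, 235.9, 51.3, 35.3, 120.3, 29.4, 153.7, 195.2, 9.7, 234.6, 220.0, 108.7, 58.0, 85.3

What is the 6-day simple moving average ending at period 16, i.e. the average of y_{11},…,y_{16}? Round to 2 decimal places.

119.38

Sum of periods 11–16: 9.7 + 234.6 + 220.0 + 108.7 + 58.0 + 85.3 = 716.3
Divide by 6: 716.3 / 6 = 119.38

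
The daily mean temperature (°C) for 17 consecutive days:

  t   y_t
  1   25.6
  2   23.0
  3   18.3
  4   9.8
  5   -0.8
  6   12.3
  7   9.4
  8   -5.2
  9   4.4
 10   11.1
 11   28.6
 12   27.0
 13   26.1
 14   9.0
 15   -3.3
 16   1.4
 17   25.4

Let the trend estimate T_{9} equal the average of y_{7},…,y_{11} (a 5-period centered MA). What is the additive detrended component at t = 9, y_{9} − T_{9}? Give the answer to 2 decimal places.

Trend T_9 = (9.4 + (-5.2) + 4.4 + 11.1 + 28.6) / 5 = 48.3/5 = 9.6600
Detrended value: 4.4 − 9.6600 = -5.26

-5.26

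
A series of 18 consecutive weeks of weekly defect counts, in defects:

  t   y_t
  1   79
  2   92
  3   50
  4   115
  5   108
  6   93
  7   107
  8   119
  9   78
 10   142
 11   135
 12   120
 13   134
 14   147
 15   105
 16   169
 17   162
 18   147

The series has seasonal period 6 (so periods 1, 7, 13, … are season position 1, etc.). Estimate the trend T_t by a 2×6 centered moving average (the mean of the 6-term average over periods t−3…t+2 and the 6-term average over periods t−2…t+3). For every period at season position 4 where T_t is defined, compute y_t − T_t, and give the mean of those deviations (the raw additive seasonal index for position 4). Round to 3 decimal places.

23.042

Season position 4 occurs at t = 4, 10 (where T_t is defined).
t=4: T_4 = 91.83333; y_4 − T_4 = 115 − 91.83333 = 23.16667
t=10: T_10 = 119.08333; y_10 − T_10 = 142 − 119.08333 = 22.91667
Mean deviation: (23.16667 + 22.91667) / 2 = 23.042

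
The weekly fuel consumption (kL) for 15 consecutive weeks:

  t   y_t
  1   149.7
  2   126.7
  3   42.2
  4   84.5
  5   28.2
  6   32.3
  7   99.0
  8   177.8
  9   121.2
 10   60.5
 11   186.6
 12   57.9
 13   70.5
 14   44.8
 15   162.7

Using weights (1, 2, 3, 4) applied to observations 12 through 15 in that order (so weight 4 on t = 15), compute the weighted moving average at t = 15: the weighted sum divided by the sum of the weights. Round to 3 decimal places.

98.410

Weighted sum: 1·57.9 + 2·70.5 + 3·44.8 + 4·162.7 = 57.9 + 141.0 + 134.4 + 650.8 = 984.1
Weight total: 1 + 2 + 3 + 4 = 10
WMA = 984.1 / 10 = 98.410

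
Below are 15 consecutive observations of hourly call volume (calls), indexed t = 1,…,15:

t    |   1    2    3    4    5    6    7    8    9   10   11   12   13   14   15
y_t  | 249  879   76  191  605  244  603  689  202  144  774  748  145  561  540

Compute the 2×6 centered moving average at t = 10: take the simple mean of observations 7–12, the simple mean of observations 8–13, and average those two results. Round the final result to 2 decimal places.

488.50

Sum over 7–12: 603 + 689 + 202 + 144 + 774 + 748 = 3160
Sum over 8–13: 689 + 202 + 144 + 774 + 748 + 145 = 2702
CMA at t=10 = (3160 + 2702) / (2·6) = 5862 / 12 = 488.50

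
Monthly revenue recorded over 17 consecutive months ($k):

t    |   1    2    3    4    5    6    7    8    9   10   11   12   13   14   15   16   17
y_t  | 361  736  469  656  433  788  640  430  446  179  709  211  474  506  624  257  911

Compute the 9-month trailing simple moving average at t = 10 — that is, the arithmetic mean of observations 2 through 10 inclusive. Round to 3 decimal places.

530.778

Sum of periods 2–10: 736 + 469 + 656 + 433 + 788 + 640 + 430 + 446 + 179 = 4777
Divide by 9: 4777 / 9 = 530.778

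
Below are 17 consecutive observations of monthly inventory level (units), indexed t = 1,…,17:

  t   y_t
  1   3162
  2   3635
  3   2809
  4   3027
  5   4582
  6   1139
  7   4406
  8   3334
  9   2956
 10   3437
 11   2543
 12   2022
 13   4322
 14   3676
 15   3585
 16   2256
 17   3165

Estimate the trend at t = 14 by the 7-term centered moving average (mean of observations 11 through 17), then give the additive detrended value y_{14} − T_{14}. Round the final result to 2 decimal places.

Trend T_14 = (2543 + 2022 + 4322 + 3676 + 3585 + 2256 + 3165) / 7 = 21569/7 = 3081.2857
Detrended value: 3676 − 3081.2857 = 594.71

594.71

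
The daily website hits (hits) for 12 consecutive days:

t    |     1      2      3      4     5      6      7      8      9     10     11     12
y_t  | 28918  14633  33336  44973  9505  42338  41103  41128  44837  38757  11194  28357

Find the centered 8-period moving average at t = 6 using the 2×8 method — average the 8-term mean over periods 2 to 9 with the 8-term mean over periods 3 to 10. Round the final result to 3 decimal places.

Sum over 2–9: 14633 + 33336 + 44973 + 9505 + 42338 + 41103 + 41128 + 44837 = 271853
Sum over 3–10: 33336 + 44973 + 9505 + 42338 + 41103 + 41128 + 44837 + 38757 = 295977
CMA at t=6 = (271853 + 295977) / (2·8) = 567830 / 16 = 35489.375

35489.375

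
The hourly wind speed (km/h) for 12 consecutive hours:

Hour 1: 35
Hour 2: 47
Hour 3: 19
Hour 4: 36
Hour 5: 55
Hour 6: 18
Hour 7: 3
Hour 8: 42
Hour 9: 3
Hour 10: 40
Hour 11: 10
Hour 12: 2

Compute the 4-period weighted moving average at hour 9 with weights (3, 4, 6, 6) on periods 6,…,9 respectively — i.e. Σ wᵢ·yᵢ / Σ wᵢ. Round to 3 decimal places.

17.684

Weighted sum: 3·18 + 4·3 + 6·42 + 6·3 = 54 + 12 + 252 + 18 = 336
Weight total: 3 + 4 + 6 + 6 = 19
WMA = 336 / 19 = 17.684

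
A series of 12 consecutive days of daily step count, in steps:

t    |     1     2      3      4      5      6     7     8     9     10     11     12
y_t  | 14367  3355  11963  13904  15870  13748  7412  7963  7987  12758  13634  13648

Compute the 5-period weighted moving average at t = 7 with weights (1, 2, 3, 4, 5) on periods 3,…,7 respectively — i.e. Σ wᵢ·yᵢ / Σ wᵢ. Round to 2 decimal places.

Weighted sum: 1·11963 + 2·13904 + 3·15870 + 4·13748 + 5·7412 = 11963 + 27808 + 47610 + 54992 + 37060 = 179433
Weight total: 1 + 2 + 3 + 4 + 5 = 15
WMA = 179433 / 15 = 11962.20

11962.20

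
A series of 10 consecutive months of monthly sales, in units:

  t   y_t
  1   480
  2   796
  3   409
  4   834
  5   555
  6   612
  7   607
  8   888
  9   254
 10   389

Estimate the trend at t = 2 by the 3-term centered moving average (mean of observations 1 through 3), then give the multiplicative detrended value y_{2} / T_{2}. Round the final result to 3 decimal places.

1.417

Trend T_2 = (480 + 796 + 409) / 3 = 1685/3 = 561.66667
Ratio to trend: 796 / 561.66667 = 1.417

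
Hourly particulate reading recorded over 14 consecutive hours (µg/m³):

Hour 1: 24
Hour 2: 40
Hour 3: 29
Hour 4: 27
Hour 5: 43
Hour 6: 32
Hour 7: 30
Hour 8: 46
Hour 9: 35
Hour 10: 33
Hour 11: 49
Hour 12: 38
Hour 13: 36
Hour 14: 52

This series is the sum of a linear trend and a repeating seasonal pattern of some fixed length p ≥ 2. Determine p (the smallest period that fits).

First differences y_{t+1} − y_t: 16, -11, -2, 16, -11, -2, 16, -11, …
The difference pattern repeats every 3 terms and not for any smaller step, so p = 3.

3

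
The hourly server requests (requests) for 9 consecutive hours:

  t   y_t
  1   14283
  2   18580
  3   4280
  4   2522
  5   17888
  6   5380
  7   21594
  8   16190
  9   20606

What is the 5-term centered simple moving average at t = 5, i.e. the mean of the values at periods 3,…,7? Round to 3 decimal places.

Sum of periods 3–7: 4280 + 2522 + 17888 + 5380 + 21594 = 51664
Divide by 5: 51664 / 5 = 10332.800

10332.800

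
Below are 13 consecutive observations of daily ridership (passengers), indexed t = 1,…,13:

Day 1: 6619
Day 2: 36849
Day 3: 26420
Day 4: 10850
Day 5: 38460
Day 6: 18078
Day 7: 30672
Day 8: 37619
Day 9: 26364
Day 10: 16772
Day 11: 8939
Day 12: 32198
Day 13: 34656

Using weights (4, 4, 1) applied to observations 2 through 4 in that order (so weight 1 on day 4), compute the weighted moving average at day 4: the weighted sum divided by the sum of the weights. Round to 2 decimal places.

29325.11

Weighted sum: 4·36849 + 4·26420 + 1·10850 = 147396 + 105680 + 10850 = 263926
Weight total: 4 + 4 + 1 = 9
WMA = 263926 / 9 = 29325.11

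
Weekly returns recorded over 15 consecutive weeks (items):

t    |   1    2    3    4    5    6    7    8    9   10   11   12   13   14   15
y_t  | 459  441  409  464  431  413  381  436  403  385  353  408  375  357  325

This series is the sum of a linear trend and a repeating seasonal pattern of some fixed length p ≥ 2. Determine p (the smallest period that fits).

4

First differences y_{t+1} − y_t: -18, -32, 55, -33, -18, -32, 55, -33, -18, -32, …
The difference pattern repeats every 4 terms and not for any smaller step, so p = 4.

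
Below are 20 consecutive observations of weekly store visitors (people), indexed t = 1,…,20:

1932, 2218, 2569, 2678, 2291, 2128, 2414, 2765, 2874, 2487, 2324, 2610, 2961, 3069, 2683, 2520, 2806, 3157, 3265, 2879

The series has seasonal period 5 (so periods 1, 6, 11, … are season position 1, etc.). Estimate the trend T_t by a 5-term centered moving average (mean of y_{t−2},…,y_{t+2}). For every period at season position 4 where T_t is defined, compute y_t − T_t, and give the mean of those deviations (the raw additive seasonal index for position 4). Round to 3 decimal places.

300.933

Season position 4 occurs at t = 4, 9, 14 (where T_t is defined).
t=4: T_4 = 2376.80000; y_4 − T_4 = 2678 − 2376.80000 = 301.20000
t=9: T_9 = 2572.80000; y_9 − T_9 = 2874 − 2572.80000 = 301.20000
t=14: T_14 = 2768.60000; y_14 − T_14 = 3069 − 2768.60000 = 300.40000
Mean deviation: (301.20000 + 301.20000 + 300.40000) / 3 = 300.933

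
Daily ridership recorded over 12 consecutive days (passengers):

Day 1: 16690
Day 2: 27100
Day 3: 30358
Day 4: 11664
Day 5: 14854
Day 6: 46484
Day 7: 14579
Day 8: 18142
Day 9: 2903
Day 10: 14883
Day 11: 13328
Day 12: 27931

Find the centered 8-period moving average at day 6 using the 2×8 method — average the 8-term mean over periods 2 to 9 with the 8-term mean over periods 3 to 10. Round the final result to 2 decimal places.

19996.94

Sum over 2–9: 27100 + 30358 + 11664 + 14854 + 46484 + 14579 + 18142 + 2903 = 166084
Sum over 3–10: 30358 + 11664 + 14854 + 46484 + 14579 + 18142 + 2903 + 14883 = 153867
CMA at t=6 = (166084 + 153867) / (2·8) = 319951 / 16 = 19996.94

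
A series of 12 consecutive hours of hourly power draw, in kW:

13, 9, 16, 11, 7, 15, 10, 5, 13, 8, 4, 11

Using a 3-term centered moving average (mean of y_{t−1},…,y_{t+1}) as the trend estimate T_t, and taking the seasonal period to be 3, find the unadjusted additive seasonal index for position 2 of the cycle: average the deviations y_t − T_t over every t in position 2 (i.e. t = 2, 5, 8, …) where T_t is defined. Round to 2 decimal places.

Season position 2 occurs at t = 2, 5, 8, 11 (where T_t is defined).
t=2: T_2 = 12.6667; y_2 − T_2 = 9 − 12.6667 = -3.6667
t=5: T_5 = 11.0000; y_5 − T_5 = 7 − 11.0000 = -4.0000
t=8: T_8 = 9.3333; y_8 − T_8 = 5 − 9.3333 = -4.3333
t=11: T_11 = 7.6667; y_11 − T_11 = 4 − 7.6667 = -3.6667
Mean deviation: (-3.6667 + -4.0000 + -4.3333 + -3.6667) / 4 = -3.92

-3.92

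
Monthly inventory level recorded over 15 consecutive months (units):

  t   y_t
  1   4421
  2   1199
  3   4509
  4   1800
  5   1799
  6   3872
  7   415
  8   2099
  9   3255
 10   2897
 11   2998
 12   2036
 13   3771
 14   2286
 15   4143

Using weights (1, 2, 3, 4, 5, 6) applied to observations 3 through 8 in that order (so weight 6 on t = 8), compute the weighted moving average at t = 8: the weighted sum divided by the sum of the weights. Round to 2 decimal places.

2079.19

Weighted sum: 1·4509 + 2·1800 + 3·1799 + 4·3872 + 5·415 + 6·2099 = 4509 + 3600 + 5397 + 15488 + 2075 + 12594 = 43663
Weight total: 1 + 2 + 3 + 4 + 5 + 6 = 21
WMA = 43663 / 21 = 2079.19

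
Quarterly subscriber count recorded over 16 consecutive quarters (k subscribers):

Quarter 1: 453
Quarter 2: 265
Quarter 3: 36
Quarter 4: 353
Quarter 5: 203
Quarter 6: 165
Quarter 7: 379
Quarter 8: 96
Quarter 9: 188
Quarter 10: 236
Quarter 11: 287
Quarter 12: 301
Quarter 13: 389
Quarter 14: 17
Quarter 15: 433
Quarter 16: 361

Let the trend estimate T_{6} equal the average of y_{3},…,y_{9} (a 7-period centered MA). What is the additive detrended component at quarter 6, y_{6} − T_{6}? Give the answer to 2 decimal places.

Trend T_6 = (36 + 353 + 203 + 165 + 379 + 96 + 188) / 7 = 1420/7 = 202.8571
Detrended value: 165 − 202.8571 = -37.86

-37.86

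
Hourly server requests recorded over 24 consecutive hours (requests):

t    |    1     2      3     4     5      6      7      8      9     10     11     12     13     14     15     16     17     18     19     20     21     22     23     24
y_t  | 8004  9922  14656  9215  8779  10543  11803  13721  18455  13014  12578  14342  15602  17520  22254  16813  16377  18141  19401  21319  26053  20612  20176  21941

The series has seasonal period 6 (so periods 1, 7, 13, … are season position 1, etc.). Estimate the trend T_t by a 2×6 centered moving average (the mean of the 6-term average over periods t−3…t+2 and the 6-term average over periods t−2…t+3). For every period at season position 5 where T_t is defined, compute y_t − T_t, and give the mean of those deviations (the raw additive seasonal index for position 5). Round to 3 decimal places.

Season position 5 occurs at t = 5, 11, 17 (where T_t is defined).
t=5: T_5 = 11136.25000; y_5 − T_5 = 8779 − 11136.25000 = -2357.25000
t=11: T_11 = 14935.25000; y_11 − T_11 = 12578 − 14935.25000 = -2357.25000
t=17: T_17 = 18734.25000; y_17 − T_17 = 16377 − 18734.25000 = -2357.25000
Mean deviation: (-2357.25000 + -2357.25000 + -2357.25000) / 3 = -2357.250

-2357.250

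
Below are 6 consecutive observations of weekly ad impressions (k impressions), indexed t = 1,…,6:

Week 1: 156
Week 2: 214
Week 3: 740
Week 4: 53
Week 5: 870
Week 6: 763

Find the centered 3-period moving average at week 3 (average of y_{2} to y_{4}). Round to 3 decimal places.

Sum of periods 2–4: 214 + 740 + 53 = 1007
Divide by 3: 1007 / 3 = 335.667

335.667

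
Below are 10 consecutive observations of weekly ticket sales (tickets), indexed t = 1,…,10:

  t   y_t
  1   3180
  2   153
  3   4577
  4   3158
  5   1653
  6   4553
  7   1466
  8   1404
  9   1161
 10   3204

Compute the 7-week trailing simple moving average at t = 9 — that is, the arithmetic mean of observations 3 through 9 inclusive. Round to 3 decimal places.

2567.429

Sum of periods 3–9: 4577 + 3158 + 1653 + 4553 + 1466 + 1404 + 1161 = 17972
Divide by 7: 17972 / 7 = 2567.429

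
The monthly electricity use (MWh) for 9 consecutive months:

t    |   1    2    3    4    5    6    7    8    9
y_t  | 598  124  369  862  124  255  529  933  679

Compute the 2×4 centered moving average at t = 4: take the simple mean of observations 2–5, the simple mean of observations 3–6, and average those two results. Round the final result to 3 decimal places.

Sum over 2–5: 124 + 369 + 862 + 124 = 1479
Sum over 3–6: 369 + 862 + 124 + 255 = 1610
CMA at t=4 = (1479 + 1610) / (2·4) = 3089 / 8 = 386.125

386.125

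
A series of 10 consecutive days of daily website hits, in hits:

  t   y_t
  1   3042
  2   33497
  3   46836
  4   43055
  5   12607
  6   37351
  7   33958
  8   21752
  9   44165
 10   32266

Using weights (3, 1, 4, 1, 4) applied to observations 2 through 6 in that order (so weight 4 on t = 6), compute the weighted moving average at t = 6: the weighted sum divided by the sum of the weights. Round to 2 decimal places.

37042.92

Weighted sum: 3·33497 + 1·46836 + 4·43055 + 1·12607 + 4·37351 = 100491 + 46836 + 172220 + 12607 + 149404 = 481558
Weight total: 3 + 1 + 4 + 1 + 4 = 13
WMA = 481558 / 13 = 37042.92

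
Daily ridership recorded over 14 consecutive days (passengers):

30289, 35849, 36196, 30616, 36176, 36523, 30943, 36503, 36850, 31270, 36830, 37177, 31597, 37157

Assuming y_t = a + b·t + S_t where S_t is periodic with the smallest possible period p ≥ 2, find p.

3

First differences y_{t+1} − y_t: 5560, 347, -5580, 5560, 347, -5580, 5560, 347, …
The difference pattern repeats every 3 terms and not for any smaller step, so p = 3.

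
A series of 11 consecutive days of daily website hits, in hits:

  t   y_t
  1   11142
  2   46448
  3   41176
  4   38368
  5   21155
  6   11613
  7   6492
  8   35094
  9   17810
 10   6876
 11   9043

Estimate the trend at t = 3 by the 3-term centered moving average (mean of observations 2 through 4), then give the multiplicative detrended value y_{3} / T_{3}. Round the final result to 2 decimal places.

Trend T_3 = (46448 + 41176 + 38368) / 3 = 125992/3 = 41997.3333
Ratio to trend: 41176 / 41997.3333 = 0.98

0.98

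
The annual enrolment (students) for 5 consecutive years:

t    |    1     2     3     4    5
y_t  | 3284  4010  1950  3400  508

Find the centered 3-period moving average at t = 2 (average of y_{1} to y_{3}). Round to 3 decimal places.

3081.333

Sum of periods 1–3: 3284 + 4010 + 1950 = 9244
Divide by 3: 9244 / 3 = 3081.333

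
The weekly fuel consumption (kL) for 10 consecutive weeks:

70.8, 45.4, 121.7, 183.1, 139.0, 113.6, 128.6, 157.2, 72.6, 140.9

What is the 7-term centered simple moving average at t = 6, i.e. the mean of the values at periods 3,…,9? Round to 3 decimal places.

Sum of periods 3–9: 121.7 + 183.1 + 139.0 + 113.6 + 128.6 + 157.2 + 72.6 = 915.8
Divide by 7: 915.8 / 7 = 130.829

130.829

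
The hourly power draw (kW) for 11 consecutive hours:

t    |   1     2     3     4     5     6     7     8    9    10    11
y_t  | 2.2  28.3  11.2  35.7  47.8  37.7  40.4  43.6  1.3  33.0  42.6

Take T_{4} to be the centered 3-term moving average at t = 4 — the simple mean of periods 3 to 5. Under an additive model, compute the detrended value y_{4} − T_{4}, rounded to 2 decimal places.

4.13

Trend T_4 = (11.2 + 35.7 + 47.8) / 3 = 94.7/3 = 31.5667
Detrended value: 35.7 − 31.5667 = 4.13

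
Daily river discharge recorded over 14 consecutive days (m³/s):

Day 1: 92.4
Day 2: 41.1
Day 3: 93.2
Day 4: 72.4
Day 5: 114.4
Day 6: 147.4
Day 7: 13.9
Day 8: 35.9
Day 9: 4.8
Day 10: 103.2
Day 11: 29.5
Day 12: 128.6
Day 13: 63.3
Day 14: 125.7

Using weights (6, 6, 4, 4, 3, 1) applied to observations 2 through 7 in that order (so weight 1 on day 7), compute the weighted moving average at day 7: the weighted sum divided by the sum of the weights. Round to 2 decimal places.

Weighted sum: 6·41.1 + 6·93.2 + 4·72.4 + 4·114.4 + 3·147.4 + 1·13.9 = 246.6 + 559.2 + 289.6 + 457.6 + 442.2 + 13.9 = 2009.1
Weight total: 6 + 6 + 4 + 4 + 3 + 1 = 24
WMA = 2009.1 / 24 = 83.71

83.71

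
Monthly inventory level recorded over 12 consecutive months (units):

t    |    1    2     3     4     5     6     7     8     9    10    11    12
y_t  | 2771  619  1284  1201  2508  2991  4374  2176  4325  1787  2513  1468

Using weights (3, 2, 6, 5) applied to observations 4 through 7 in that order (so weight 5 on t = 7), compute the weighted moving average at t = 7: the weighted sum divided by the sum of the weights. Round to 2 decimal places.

Weighted sum: 3·1201 + 2·2508 + 6·2991 + 5·4374 = 3603 + 5016 + 17946 + 21870 = 48435
Weight total: 3 + 2 + 6 + 5 = 16
WMA = 48435 / 16 = 3027.19

3027.19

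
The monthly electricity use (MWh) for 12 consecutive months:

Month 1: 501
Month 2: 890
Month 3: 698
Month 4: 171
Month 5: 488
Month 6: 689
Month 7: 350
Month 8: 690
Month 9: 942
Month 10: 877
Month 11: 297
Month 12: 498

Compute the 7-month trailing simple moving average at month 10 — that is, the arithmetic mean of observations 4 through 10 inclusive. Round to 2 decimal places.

601.00

Sum of periods 4–10: 171 + 488 + 689 + 350 + 690 + 942 + 877 = 4207
Divide by 7: 4207 / 7 = 601.00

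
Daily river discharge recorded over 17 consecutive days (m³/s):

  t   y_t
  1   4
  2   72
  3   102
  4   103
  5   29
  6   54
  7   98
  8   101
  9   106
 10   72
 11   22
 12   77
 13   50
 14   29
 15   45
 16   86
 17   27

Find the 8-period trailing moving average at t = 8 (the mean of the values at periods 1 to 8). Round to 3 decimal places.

Sum of periods 1–8: 4 + 72 + 102 + 103 + 29 + 54 + 98 + 101 = 563
Divide by 8: 563 / 8 = 70.375

70.375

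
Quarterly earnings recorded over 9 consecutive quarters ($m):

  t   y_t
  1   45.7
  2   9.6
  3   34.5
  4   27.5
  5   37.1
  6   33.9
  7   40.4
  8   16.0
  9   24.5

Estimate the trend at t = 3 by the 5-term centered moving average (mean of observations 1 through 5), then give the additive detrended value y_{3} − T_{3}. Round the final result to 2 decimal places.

3.62

Trend T_3 = (45.7 + 9.6 + 34.5 + 27.5 + 37.1) / 5 = 154.4/5 = 30.8800
Detrended value: 34.5 − 30.8800 = 3.62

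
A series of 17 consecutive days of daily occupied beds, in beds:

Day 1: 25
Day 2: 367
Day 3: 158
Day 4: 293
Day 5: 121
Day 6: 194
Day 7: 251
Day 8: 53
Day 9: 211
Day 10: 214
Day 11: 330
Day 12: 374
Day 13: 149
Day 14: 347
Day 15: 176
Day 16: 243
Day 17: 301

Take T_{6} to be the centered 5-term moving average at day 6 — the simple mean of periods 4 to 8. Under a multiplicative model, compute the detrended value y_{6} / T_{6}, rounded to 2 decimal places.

Trend T_6 = (293 + 121 + 194 + 251 + 53) / 5 = 912/5 = 182.4000
Ratio to trend: 194 / 182.4000 = 1.06

1.06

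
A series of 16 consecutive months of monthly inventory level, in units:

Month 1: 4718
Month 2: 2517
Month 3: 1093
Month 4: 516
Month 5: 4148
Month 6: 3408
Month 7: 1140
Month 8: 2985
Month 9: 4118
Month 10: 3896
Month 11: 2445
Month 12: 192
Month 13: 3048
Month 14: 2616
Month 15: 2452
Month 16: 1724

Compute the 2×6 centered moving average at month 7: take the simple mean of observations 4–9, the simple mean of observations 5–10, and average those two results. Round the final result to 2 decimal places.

3000.83

Sum over 4–9: 516 + 4148 + 3408 + 1140 + 2985 + 4118 = 16315
Sum over 5–10: 4148 + 3408 + 1140 + 2985 + 4118 + 3896 = 19695
CMA at t=7 = (16315 + 19695) / (2·6) = 36010 / 12 = 3000.83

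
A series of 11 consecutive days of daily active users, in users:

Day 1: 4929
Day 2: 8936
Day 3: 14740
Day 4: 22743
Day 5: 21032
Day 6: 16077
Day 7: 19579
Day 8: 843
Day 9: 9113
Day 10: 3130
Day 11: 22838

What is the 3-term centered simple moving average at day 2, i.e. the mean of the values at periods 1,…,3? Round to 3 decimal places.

9535.000

Sum of periods 1–3: 4929 + 8936 + 14740 = 28605
Divide by 3: 28605 / 3 = 9535.000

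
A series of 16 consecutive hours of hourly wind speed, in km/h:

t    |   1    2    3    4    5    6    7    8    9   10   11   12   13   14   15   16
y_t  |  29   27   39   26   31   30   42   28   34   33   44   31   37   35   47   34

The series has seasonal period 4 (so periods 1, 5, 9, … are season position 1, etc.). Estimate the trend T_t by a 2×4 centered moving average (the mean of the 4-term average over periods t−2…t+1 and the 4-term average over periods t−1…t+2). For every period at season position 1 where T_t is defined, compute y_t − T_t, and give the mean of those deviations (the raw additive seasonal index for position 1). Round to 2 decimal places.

Season position 1 occurs at t = 5, 9, 13 (where T_t is defined).
t=5: T_5 = 31.8750; y_5 − T_5 = 31 − 31.8750 = -0.8750
t=9: T_9 = 34.5000; y_9 − T_9 = 34 − 34.5000 = -0.5000
t=13: T_13 = 37.1250; y_13 − T_13 = 37 − 37.1250 = -0.1250
Mean deviation: (-0.8750 + -0.5000 + -0.1250) / 3 = -0.50

-0.50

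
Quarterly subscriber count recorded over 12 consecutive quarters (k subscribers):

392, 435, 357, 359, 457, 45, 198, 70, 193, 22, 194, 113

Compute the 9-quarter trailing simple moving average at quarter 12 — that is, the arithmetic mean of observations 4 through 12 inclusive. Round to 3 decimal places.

Sum of periods 4–12: 359 + 457 + 45 + 198 + 70 + 193 + 22 + 194 + 113 = 1651
Divide by 9: 1651 / 9 = 183.444

183.444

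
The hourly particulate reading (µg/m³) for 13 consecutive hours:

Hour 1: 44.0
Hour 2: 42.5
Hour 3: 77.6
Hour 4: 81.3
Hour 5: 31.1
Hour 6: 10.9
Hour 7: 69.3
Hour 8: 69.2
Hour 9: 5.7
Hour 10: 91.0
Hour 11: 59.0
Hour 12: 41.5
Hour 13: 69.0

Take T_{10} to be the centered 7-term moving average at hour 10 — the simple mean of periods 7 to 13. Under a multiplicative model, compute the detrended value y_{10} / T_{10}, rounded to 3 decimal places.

Trend T_10 = (69.3 + 69.2 + 5.7 + 91.0 + 59.0 + 41.5 + 69.0) / 7 = 404.7/7 = 57.81429
Ratio to trend: 91.0 / 57.81429 = 1.574

1.574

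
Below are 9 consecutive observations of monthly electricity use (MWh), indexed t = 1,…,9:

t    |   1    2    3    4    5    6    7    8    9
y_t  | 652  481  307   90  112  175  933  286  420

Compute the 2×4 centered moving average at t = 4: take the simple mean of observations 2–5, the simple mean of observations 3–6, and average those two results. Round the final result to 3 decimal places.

Sum over 2–5: 481 + 307 + 90 + 112 = 990
Sum over 3–6: 307 + 90 + 112 + 175 = 684
CMA at t=4 = (990 + 684) / (2·4) = 1674 / 8 = 209.250

209.250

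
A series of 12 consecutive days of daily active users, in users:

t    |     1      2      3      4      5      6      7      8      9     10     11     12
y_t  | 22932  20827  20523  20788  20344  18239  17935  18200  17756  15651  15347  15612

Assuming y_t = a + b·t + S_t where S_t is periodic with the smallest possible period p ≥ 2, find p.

4

First differences y_{t+1} − y_t: -2105, -304, 265, -444, -2105, -304, 265, -444, -2105, -304, …
The difference pattern repeats every 4 terms and not for any smaller step, so p = 4.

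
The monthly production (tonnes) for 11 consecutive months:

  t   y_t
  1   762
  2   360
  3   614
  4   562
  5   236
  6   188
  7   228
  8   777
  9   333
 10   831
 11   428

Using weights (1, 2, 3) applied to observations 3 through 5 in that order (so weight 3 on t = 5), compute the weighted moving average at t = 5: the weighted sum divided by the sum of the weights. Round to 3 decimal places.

Weighted sum: 1·614 + 2·562 + 3·236 = 614 + 1124 + 708 = 2446
Weight total: 1 + 2 + 3 = 6
WMA = 2446 / 6 = 407.667

407.667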